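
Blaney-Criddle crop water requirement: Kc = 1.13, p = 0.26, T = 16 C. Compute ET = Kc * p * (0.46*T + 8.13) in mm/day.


ET = Kc * p * (0.46*T + 8.13)
ET = 1.13 * 0.26 * (0.46*16 + 8.13)
ET = 1.13 * 0.26 * 15.4900

4.5510 mm/day


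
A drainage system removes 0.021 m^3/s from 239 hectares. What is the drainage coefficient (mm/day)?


DC = Q * 86400 / (A * 10000) * 1000
DC = 0.021 * 86400 / (239 * 10000) * 1000
DC = 1814400.0000 / 2390000

0.7592 mm/day


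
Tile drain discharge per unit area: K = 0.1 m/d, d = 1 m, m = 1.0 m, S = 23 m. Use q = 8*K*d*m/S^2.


q = 8*K*d*m/S^2
q = 8*0.1*1*1.0/23^2
q = 0.8000 / 529

0.0015 m/d


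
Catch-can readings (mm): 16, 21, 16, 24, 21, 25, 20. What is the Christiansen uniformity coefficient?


mean = 20.428571 mm
MAD = 2.653061 mm
CU = (1 - 2.653061/20.428571)*100

87.0130 %


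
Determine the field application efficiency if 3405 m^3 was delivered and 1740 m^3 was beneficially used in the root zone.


Ea = V_root / V_field * 100 = 1740 / 3405 * 100 = 51.1013%

51.1013 %


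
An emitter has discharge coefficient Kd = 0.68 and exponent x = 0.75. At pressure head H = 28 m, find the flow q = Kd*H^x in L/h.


q = Kd * H^x = 0.68 * 28^0.75 = 0.68 * 12.172184

8.2771 L/h


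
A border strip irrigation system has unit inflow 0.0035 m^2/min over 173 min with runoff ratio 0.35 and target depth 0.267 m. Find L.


L = q*t/((1+r)*Z)
L = 0.0035*173/((1+0.35)*0.267)
L = 0.6055/0.36045

1.6798 m


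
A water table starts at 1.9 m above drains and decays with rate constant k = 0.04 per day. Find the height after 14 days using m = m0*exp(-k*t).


m = m0 * exp(-k*t)
m = 1.9 * exp(-0.04 * 14)
m = 1.9 * exp(-0.5600)

1.0853 m


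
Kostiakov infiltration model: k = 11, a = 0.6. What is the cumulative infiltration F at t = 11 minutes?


F = k * t^a = 11 * 11^0.6
F = 11 * 4.215369

46.3691 mm


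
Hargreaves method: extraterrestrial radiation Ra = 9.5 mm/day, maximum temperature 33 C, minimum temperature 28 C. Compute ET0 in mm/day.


Tmean = (Tmax + Tmin)/2 = (33 + 28)/2 = 30.5
ET0 = 0.0023 * 9.5 * (30.5 + 17.8) * sqrt(33 - 28)
ET0 = 0.0023 * 9.5 * 48.3 * 2.236068

2.3598 mm/day


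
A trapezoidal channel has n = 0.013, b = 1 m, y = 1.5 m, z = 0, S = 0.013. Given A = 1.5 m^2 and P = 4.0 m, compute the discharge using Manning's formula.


R = A/P = 1.5/4.0 = 0.375000
Q = (1/0.013) * 1.5 * 0.375000^(2/3) * 0.013^0.5

6.8413 m^3/s


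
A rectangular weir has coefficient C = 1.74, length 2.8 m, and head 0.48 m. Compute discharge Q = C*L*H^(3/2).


Q = C * L * H^(3/2) = 1.74 * 2.8 * 0.48^1.5 = 1.74 * 2.8 * 0.332554

1.6202 m^3/s


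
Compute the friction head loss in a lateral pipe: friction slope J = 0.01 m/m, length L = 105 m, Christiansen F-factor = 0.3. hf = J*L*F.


hf = J * L * F = 0.01 * 105 * 0.3 = 0.3150 m

0.3150 m


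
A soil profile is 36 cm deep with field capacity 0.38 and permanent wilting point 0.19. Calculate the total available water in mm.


AWC = (FC - PWP) * d * 10
AWC = (0.38 - 0.19) * 36 * 10
AWC = 0.1900 * 36 * 10

68.4000 mm


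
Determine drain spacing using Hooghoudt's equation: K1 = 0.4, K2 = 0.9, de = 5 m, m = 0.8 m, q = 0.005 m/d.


S^2 = 8*K2*de*m/q + 4*K1*m^2/q
S^2 = 8*0.9*5*0.8/0.005 + 4*0.4*0.8^2/0.005
S = sqrt(5964.8000)

77.2321 m


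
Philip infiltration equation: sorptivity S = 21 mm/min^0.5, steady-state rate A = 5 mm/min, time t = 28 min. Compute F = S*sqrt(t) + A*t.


F = S*sqrt(t) + A*t
F = 21*sqrt(28) + 5*28
F = 21*5.291503 + 140

251.1216 mm


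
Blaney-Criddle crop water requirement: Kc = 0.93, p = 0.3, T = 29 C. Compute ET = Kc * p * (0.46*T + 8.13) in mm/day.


ET = Kc * p * (0.46*T + 8.13)
ET = 0.93 * 0.3 * (0.46*29 + 8.13)
ET = 0.93 * 0.3 * 21.4700

5.9901 mm/day


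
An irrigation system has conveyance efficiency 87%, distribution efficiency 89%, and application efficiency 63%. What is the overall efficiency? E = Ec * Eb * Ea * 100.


Ec = 0.87, Eb = 0.89, Ea = 0.63
E = 0.87 * 0.89 * 0.63 * 100 = 48.7809%

48.7809 %


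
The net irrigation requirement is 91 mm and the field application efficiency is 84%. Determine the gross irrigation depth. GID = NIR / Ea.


Ea = 84% = 0.84
GID = NIR / Ea = 91 / 0.84 = 108.3333 mm

108.3333 mm


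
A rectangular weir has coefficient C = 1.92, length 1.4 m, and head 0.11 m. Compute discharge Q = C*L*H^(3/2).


Q = C * L * H^(3/2) = 1.92 * 1.4 * 0.11^1.5 = 1.92 * 1.4 * 0.036483

0.0981 m^3/s


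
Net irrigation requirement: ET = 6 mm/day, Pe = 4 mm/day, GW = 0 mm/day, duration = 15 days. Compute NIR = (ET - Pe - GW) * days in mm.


Daily deficit = ET - Pe - GW = 6 - 4 - 0 = 2 mm/day
NIR = 2 * 15 = 30 mm

30.0000 mm


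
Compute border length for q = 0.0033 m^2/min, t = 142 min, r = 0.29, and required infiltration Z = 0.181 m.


L = q*t/((1+r)*Z)
L = 0.0033*142/((1+0.29)*0.181)
L = 0.4686/0.23349

2.0069 m


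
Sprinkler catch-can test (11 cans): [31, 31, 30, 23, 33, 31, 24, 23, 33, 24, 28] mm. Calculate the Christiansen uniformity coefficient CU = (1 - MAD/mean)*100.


mean = 28.272727 mm
MAD = 3.520661 mm
CU = (1 - 3.520661/28.272727)*100

87.5475 %


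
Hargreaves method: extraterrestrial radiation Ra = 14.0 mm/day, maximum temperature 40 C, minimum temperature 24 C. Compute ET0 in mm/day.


Tmean = (Tmax + Tmin)/2 = (40 + 24)/2 = 32.0
ET0 = 0.0023 * 14.0 * (32.0 + 17.8) * sqrt(40 - 24)
ET0 = 0.0023 * 14.0 * 49.8 * 4.000000

6.4142 mm/day


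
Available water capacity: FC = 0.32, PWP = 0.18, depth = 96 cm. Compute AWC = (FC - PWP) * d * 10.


AWC = (FC - PWP) * d * 10
AWC = (0.32 - 0.18) * 96 * 10
AWC = 0.1400 * 96 * 10

134.4000 mm


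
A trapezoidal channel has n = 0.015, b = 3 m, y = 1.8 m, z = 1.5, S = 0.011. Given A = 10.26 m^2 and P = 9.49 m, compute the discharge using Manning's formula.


R = A/P = 10.26/9.49 = 1.081138
Q = (1/0.015) * 10.26 * 1.081138^(2/3) * 0.011^0.5

75.5683 m^3/s


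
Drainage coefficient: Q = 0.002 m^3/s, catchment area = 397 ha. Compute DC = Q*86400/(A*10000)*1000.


DC = Q * 86400 / (A * 10000) * 1000
DC = 0.002 * 86400 / (397 * 10000) * 1000
DC = 172800.0000 / 3970000

0.0435 mm/day


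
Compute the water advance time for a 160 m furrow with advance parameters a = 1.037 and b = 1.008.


t = (L/a)^(1/b)
t = (160/1.037)^(1/1.008)
t = 154.291225^(1/1.008)

148.2427 min


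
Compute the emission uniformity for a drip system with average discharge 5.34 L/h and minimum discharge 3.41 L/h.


EU = (q_min/q_avg)*100 = (3.41/5.34)*100 = 63.8577%

63.8577 %


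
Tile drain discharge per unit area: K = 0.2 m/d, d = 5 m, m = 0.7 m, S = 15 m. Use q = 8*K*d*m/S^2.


q = 8*K*d*m/S^2
q = 8*0.2*5*0.7/15^2
q = 5.6000 / 225

0.0249 m/d


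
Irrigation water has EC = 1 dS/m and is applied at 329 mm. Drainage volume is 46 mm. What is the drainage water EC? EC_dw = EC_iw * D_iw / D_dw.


EC_dw = EC_iw * D_iw / D_dw
EC_dw = 1 * 329 / 46
EC_dw = 329 / 46

7.1522 dS/m


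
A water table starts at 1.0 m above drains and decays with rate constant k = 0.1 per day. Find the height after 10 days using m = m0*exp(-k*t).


m = m0 * exp(-k*t)
m = 1.0 * exp(-0.1 * 10)
m = 1.0 * exp(-1.0000)

0.3679 m


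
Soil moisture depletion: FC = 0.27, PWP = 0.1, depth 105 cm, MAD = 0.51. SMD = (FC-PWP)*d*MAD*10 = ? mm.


SMD = (FC - PWP) * d * MAD * 10
SMD = (0.27 - 0.1) * 105 * 0.51 * 10
SMD = 0.1700 * 105 * 0.51 * 10

91.0350 mm


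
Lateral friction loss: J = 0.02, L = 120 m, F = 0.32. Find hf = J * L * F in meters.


hf = J * L * F = 0.02 * 120 * 0.32 = 0.7680 m

0.7680 m


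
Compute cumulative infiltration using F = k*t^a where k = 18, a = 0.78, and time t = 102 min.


F = k * t^a = 18 * 102^0.78
F = 18 * 36.872971

663.7135 mm


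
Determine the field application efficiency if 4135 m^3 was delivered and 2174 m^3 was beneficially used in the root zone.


Ea = V_root / V_field * 100 = 2174 / 4135 * 100 = 52.5756%

52.5756 %


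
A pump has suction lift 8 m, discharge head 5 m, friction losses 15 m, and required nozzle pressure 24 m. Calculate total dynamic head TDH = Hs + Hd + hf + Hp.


TDH = Hs + Hd + hf + Hp = 8 + 5 + 15 + 24 = 52

52 m


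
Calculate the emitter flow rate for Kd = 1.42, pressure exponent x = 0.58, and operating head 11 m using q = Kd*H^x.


q = Kd * H^x = 1.42 * 11^0.58 = 1.42 * 4.017980

5.7055 L/h


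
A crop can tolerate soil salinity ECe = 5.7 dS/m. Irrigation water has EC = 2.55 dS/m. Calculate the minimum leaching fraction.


LR = ECiw / (5*ECe - ECiw)
LR = 2.55 / (5*5.7 - 2.55)
LR = 2.55 / 25.9500

0.0983


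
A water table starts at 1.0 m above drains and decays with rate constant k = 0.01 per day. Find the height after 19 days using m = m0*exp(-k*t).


m = m0 * exp(-k*t)
m = 1.0 * exp(-0.01 * 19)
m = 1.0 * exp(-0.1900)

0.8270 m


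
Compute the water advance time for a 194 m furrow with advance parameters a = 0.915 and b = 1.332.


t = (L/a)^(1/b)
t = (194/0.915)^(1/1.332)
t = 212.021858^(1/1.332)

55.7869 min


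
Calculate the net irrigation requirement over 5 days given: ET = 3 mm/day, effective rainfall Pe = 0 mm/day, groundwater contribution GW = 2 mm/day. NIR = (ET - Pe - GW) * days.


Daily deficit = ET - Pe - GW = 3 - 0 - 2 = 1 mm/day
NIR = 1 * 5 = 5 mm

5.0000 mm


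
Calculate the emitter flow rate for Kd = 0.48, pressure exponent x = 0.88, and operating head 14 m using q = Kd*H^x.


q = Kd * H^x = 0.48 * 14^0.88 = 0.48 * 10.199824

4.8959 L/h


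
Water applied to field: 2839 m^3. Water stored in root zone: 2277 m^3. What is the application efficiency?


Ea = V_root / V_field * 100 = 2277 / 2839 * 100 = 80.2043%

80.2043 %


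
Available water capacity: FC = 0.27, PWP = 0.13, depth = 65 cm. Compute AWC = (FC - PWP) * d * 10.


AWC = (FC - PWP) * d * 10
AWC = (0.27 - 0.13) * 65 * 10
AWC = 0.1400 * 65 * 10

91.0000 mm


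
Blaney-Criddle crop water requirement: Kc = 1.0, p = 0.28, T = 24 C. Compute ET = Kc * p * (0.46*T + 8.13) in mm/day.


ET = Kc * p * (0.46*T + 8.13)
ET = 1.0 * 0.28 * (0.46*24 + 8.13)
ET = 1.0 * 0.28 * 19.1700

5.3676 mm/day


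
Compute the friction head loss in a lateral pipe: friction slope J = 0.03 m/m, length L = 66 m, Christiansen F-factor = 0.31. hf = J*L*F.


hf = J * L * F = 0.03 * 66 * 0.31 = 0.6138 m

0.6138 m


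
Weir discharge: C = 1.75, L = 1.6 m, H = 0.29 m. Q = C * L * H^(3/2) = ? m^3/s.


Q = C * L * H^(3/2) = 1.75 * 1.6 * 0.29^1.5 = 1.75 * 1.6 * 0.156170

0.4373 m^3/s


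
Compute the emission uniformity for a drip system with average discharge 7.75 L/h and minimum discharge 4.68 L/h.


EU = (q_min/q_avg)*100 = (4.68/7.75)*100 = 60.3871%

60.3871 %


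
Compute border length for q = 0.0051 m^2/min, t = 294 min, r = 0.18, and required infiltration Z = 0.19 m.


L = q*t/((1+r)*Z)
L = 0.0051*294/((1+0.18)*0.19)
L = 1.4994/0.2242

6.6878 m


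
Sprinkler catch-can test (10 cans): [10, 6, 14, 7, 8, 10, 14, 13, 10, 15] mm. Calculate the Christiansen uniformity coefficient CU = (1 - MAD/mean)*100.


mean = 10.700000 mm
MAD = 2.640000 mm
CU = (1 - 2.640000/10.700000)*100

75.3271 %


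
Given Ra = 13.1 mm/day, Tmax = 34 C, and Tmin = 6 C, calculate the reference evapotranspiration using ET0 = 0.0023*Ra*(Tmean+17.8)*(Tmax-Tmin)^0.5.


Tmean = (Tmax + Tmin)/2 = (34 + 6)/2 = 20.0
ET0 = 0.0023 * 13.1 * (20.0 + 17.8) * sqrt(34 - 6)
ET0 = 0.0023 * 13.1 * 37.8 * 5.291503

6.0266 mm/day


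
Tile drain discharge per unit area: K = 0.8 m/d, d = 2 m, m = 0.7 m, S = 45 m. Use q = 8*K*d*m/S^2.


q = 8*K*d*m/S^2
q = 8*0.8*2*0.7/45^2
q = 8.9600 / 2025

0.0044 m/d


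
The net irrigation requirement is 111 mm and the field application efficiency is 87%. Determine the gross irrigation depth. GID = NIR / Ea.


Ea = 87% = 0.87
GID = NIR / Ea = 111 / 0.87 = 127.5862 mm

127.5862 mm


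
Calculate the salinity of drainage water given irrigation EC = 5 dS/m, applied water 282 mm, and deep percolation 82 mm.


EC_dw = EC_iw * D_iw / D_dw
EC_dw = 5 * 282 / 82
EC_dw = 1410 / 82

17.1951 dS/m


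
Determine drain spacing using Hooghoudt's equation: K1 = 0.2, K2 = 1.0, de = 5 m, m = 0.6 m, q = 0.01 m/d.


S^2 = 8*K2*de*m/q + 4*K1*m^2/q
S^2 = 8*1.0*5*0.6/0.01 + 4*0.2*0.6^2/0.01
S = sqrt(2428.8000)

49.2829 m


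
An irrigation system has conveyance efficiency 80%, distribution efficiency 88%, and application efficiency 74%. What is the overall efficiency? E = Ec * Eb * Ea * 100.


Ec = 0.8, Eb = 0.88, Ea = 0.74
E = 0.8 * 0.88 * 0.74 * 100 = 52.0960%

52.0960 %


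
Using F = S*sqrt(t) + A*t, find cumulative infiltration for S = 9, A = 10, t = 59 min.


F = S*sqrt(t) + A*t
F = 9*sqrt(59) + 10*59
F = 9*7.681146 + 590

659.1303 mm


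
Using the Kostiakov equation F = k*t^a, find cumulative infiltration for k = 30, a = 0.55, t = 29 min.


F = k * t^a = 30 * 29^0.55
F = 30 * 6.372633

191.1790 mm


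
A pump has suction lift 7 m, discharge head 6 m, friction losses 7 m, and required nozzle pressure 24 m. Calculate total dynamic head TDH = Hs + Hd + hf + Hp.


TDH = Hs + Hd + hf + Hp = 7 + 6 + 7 + 24 = 44

44 m


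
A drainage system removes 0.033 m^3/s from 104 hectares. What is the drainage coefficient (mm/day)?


DC = Q * 86400 / (A * 10000) * 1000
DC = 0.033 * 86400 / (104 * 10000) * 1000
DC = 2851200.0000 / 1040000

2.7415 mm/day


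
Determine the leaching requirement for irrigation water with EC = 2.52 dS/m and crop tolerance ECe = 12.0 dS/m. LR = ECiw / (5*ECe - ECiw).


LR = ECiw / (5*ECe - ECiw)
LR = 2.52 / (5*12.0 - 2.52)
LR = 2.52 / 57.4800

0.0438


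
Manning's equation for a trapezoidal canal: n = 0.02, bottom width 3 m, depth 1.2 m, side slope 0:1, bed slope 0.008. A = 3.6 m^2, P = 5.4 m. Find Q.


R = A/P = 3.6/5.4 = 0.666667
Q = (1/0.02) * 3.6 * 0.666667^(2/3) * 0.008^0.5

12.2864 m^3/s


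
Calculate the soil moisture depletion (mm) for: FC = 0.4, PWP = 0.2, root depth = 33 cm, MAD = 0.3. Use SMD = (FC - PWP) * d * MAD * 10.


SMD = (FC - PWP) * d * MAD * 10
SMD = (0.4 - 0.2) * 33 * 0.3 * 10
SMD = 0.2000 * 33 * 0.3 * 10

19.8000 mm


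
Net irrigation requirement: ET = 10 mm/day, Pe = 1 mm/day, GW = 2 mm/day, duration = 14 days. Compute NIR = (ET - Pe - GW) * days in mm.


Daily deficit = ET - Pe - GW = 10 - 1 - 2 = 7 mm/day
NIR = 7 * 14 = 98 mm

98.0000 mm


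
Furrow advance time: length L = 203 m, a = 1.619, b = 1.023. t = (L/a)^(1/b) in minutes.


t = (L/a)^(1/b)
t = (203/1.619)^(1/1.023)
t = 125.386041^(1/1.023)

112.4798 min


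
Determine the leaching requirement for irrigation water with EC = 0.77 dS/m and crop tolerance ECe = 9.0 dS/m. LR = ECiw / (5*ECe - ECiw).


LR = ECiw / (5*ECe - ECiw)
LR = 0.77 / (5*9.0 - 0.77)
LR = 0.77 / 44.2300

0.0174


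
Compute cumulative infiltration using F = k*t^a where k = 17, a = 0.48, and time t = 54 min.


F = k * t^a = 17 * 54^0.48
F = 17 * 6.784987

115.3448 mm


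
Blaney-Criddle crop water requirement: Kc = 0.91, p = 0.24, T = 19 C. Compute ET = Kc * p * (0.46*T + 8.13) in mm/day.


ET = Kc * p * (0.46*T + 8.13)
ET = 0.91 * 0.24 * (0.46*19 + 8.13)
ET = 0.91 * 0.24 * 16.8700

3.6844 mm/day


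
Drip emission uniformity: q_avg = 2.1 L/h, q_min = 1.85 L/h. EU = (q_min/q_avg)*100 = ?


EU = (q_min/q_avg)*100 = (1.85/2.1)*100 = 88.0952%

88.0952 %


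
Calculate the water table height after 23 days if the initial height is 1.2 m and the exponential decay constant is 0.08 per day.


m = m0 * exp(-k*t)
m = 1.2 * exp(-0.08 * 23)
m = 1.2 * exp(-1.8400)

0.1906 m


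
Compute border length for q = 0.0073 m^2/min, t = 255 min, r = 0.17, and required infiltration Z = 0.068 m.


L = q*t/((1+r)*Z)
L = 0.0073*255/((1+0.17)*0.068)
L = 1.8615/0.07956

23.3974 m


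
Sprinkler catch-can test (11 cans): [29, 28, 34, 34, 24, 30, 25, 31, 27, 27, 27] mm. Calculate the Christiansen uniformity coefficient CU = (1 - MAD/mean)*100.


mean = 28.727273 mm
MAD = 2.611570 mm
CU = (1 - 2.611570/28.727273)*100

90.9091 %


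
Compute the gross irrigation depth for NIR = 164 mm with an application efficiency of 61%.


Ea = 61% = 0.61
GID = NIR / Ea = 164 / 0.61 = 268.8525 mm

268.8525 mm


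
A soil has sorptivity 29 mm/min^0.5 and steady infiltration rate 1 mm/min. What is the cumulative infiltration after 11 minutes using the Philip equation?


F = S*sqrt(t) + A*t
F = 29*sqrt(11) + 1*11
F = 29*3.316625 + 11

107.1821 mm


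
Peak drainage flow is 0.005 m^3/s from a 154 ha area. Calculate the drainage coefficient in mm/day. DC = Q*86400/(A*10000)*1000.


DC = Q * 86400 / (A * 10000) * 1000
DC = 0.005 * 86400 / (154 * 10000) * 1000
DC = 432000.0000 / 1540000

0.2805 mm/day


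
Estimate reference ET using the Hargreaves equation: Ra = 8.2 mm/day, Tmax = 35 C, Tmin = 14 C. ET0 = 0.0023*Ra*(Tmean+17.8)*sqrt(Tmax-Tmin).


Tmean = (Tmax + Tmin)/2 = (35 + 14)/2 = 24.5
ET0 = 0.0023 * 8.2 * (24.5 + 17.8) * sqrt(35 - 14)
ET0 = 0.0023 * 8.2 * 42.3 * 4.582576

3.6559 mm/day


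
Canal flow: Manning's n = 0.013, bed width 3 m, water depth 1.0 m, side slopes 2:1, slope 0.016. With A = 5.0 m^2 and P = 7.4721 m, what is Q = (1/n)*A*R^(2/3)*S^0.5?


R = A/P = 5.0/7.4721 = 0.669156
Q = (1/0.013) * 5.0 * 0.669156^(2/3) * 0.016^0.5

37.2196 m^3/s


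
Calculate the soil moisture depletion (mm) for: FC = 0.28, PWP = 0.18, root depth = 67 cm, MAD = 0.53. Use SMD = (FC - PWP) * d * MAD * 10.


SMD = (FC - PWP) * d * MAD * 10
SMD = (0.28 - 0.18) * 67 * 0.53 * 10
SMD = 0.1000 * 67 * 0.53 * 10

35.5100 mm


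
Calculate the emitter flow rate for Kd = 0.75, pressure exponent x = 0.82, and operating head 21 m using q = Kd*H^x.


q = Kd * H^x = 0.75 * 21^0.82 = 0.75 * 12.140032

9.1050 L/h


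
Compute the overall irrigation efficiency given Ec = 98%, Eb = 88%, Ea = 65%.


Ec = 0.98, Eb = 0.88, Ea = 0.65
E = 0.98 * 0.88 * 0.65 * 100 = 56.0560%

56.0560 %


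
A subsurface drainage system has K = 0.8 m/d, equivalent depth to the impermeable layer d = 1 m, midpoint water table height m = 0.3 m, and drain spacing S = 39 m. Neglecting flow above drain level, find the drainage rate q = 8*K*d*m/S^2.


q = 8*K*d*m/S^2
q = 8*0.8*1*0.3/39^2
q = 1.9200 / 1521

0.0013 m/d


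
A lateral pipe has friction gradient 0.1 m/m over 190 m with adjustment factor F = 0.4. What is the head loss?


hf = J * L * F = 0.1 * 190 * 0.4 = 7.6000 m

7.6000 m


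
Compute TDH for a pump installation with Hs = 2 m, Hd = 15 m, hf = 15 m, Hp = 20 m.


TDH = Hs + Hd + hf + Hp = 2 + 15 + 15 + 20 = 52

52 m


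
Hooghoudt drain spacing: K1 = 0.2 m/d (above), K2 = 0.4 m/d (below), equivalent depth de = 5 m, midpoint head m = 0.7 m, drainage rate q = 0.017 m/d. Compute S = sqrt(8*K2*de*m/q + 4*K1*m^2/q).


S^2 = 8*K2*de*m/q + 4*K1*m^2/q
S^2 = 8*0.4*5*0.7/0.017 + 4*0.2*0.7^2/0.017
S = sqrt(681.8824)

26.1129 m


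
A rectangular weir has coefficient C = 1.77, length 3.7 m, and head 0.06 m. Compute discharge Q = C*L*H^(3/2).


Q = C * L * H^(3/2) = 1.77 * 3.7 * 0.06^1.5 = 1.77 * 3.7 * 0.014697

0.0963 m^3/s


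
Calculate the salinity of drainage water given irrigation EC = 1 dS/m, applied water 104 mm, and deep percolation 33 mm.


EC_dw = EC_iw * D_iw / D_dw
EC_dw = 1 * 104 / 33
EC_dw = 104 / 33

3.1515 dS/m


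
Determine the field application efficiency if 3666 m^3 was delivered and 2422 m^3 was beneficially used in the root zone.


Ea = V_root / V_field * 100 = 2422 / 3666 * 100 = 66.0666%

66.0666 %


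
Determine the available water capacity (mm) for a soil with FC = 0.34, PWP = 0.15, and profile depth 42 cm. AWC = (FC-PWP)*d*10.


AWC = (FC - PWP) * d * 10
AWC = (0.34 - 0.15) * 42 * 10
AWC = 0.1900 * 42 * 10

79.8000 mm


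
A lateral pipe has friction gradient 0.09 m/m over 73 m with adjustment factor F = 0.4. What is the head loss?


hf = J * L * F = 0.09 * 73 * 0.4 = 2.6280 m

2.6280 m


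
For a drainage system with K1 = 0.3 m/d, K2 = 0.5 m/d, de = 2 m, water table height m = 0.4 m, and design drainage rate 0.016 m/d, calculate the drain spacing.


S^2 = 8*K2*de*m/q + 4*K1*m^2/q
S^2 = 8*0.5*2*0.4/0.016 + 4*0.3*0.4^2/0.016
S = sqrt(212.0000)

14.5602 m


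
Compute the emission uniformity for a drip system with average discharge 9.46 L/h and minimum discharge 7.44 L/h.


EU = (q_min/q_avg)*100 = (7.44/9.46)*100 = 78.6469%

78.6469 %


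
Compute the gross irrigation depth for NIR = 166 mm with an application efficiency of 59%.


Ea = 59% = 0.59
GID = NIR / Ea = 166 / 0.59 = 281.3559 mm

281.3559 mm


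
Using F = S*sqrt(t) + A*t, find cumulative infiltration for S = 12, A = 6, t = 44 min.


F = S*sqrt(t) + A*t
F = 12*sqrt(44) + 6*44
F = 12*6.633250 + 264

343.5990 mm


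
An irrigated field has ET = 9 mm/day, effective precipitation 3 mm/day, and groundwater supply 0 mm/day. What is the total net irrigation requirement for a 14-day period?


Daily deficit = ET - Pe - GW = 9 - 3 - 0 = 6 mm/day
NIR = 6 * 14 = 84 mm

84.0000 mm


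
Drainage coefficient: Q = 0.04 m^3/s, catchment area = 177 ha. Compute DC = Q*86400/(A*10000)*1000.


DC = Q * 86400 / (A * 10000) * 1000
DC = 0.04 * 86400 / (177 * 10000) * 1000
DC = 3456000.0000 / 1770000

1.9525 mm/day


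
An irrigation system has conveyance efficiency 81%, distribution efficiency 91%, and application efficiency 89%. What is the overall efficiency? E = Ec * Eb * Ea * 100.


Ec = 0.81, Eb = 0.91, Ea = 0.89
E = 0.81 * 0.91 * 0.89 * 100 = 65.6019%

65.6019 %


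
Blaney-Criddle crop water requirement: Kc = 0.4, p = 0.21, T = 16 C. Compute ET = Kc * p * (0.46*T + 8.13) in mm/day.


ET = Kc * p * (0.46*T + 8.13)
ET = 0.4 * 0.21 * (0.46*16 + 8.13)
ET = 0.4 * 0.21 * 15.4900

1.3012 mm/day


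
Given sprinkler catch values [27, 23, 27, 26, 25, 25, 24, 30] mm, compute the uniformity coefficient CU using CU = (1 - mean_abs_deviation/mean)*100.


mean = 25.875000 mm
MAD = 1.625000 mm
CU = (1 - 1.625000/25.875000)*100

93.7198 %


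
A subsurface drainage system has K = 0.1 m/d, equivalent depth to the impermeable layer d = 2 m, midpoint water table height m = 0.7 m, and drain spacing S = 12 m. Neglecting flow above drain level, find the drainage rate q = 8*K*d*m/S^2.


q = 8*K*d*m/S^2
q = 8*0.1*2*0.7/12^2
q = 1.1200 / 144

0.0078 m/d


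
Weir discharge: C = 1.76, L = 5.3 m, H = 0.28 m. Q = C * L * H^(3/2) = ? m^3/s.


Q = C * L * H^(3/2) = 1.76 * 5.3 * 0.28^1.5 = 1.76 * 5.3 * 0.148162

1.3821 m^3/s


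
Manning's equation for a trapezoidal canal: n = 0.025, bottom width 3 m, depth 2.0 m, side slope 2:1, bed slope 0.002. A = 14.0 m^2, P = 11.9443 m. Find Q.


R = A/P = 14.0/11.9443 = 1.172107
Q = (1/0.025) * 14.0 * 1.172107^(2/3) * 0.002^0.5

27.8408 m^3/s


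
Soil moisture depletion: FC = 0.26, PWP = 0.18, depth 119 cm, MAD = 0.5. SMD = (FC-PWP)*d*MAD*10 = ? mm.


SMD = (FC - PWP) * d * MAD * 10
SMD = (0.26 - 0.18) * 119 * 0.5 * 10
SMD = 0.0800 * 119 * 0.5 * 10

47.6000 mm


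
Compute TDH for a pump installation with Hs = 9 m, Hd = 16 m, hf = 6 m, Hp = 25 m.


TDH = Hs + Hd + hf + Hp = 9 + 16 + 6 + 25 = 56

56 m


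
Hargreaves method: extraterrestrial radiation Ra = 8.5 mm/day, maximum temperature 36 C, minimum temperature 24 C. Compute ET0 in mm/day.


Tmean = (Tmax + Tmin)/2 = (36 + 24)/2 = 30.0
ET0 = 0.0023 * 8.5 * (30.0 + 17.8) * sqrt(36 - 24)
ET0 = 0.0023 * 8.5 * 47.8 * 3.464102

3.2372 mm/day


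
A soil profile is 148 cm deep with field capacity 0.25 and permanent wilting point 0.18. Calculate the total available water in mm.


AWC = (FC - PWP) * d * 10
AWC = (0.25 - 0.18) * 148 * 10
AWC = 0.0700 * 148 * 10

103.6000 mm


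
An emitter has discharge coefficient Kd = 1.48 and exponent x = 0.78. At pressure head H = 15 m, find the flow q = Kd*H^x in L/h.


q = Kd * H^x = 1.48 * 15^0.78 = 1.48 * 8.267062

12.2353 L/h


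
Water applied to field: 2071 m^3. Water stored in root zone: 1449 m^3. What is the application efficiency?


Ea = V_root / V_field * 100 = 1449 / 2071 * 100 = 69.9662%

69.9662 %


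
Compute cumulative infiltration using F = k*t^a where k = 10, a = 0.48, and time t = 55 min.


F = k * t^a = 10 * 55^0.48
F = 10 * 6.845010

68.4501 mm


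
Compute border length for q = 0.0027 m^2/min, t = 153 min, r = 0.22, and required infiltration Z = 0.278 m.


L = q*t/((1+r)*Z)
L = 0.0027*153/((1+0.22)*0.278)
L = 0.4131/0.33916

1.2180 m


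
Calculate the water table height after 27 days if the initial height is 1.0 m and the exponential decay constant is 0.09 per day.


m = m0 * exp(-k*t)
m = 1.0 * exp(-0.09 * 27)
m = 1.0 * exp(-2.4300)

0.0880 m


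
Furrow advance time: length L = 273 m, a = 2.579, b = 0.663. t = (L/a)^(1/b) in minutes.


t = (L/a)^(1/b)
t = (273/2.579)^(1/0.663)
t = 105.854983^(1/0.663)

1132.0437 min


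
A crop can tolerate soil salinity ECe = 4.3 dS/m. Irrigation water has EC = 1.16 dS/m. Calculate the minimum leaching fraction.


LR = ECiw / (5*ECe - ECiw)
LR = 1.16 / (5*4.3 - 1.16)
LR = 1.16 / 20.3400

0.0570


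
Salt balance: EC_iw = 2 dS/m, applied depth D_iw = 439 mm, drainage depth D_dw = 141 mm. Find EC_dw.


EC_dw = EC_iw * D_iw / D_dw
EC_dw = 2 * 439 / 141
EC_dw = 878 / 141

6.2270 dS/m


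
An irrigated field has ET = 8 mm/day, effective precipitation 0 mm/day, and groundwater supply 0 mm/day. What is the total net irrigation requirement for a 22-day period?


Daily deficit = ET - Pe - GW = 8 - 0 - 0 = 8 mm/day
NIR = 8 * 22 = 176 mm

176.0000 mm


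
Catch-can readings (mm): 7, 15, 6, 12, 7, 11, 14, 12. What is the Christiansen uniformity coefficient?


mean = 10.500000 mm
MAD = 2.875000 mm
CU = (1 - 2.875000/10.500000)*100

72.6190 %


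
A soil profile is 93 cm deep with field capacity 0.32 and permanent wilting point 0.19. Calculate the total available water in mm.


AWC = (FC - PWP) * d * 10
AWC = (0.32 - 0.19) * 93 * 10
AWC = 0.1300 * 93 * 10

120.9000 mm


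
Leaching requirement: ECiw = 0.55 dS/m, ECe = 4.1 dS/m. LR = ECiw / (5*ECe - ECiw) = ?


LR = ECiw / (5*ECe - ECiw)
LR = 0.55 / (5*4.1 - 0.55)
LR = 0.55 / 19.9500

0.0276


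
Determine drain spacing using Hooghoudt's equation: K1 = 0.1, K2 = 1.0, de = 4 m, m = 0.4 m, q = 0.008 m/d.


S^2 = 8*K2*de*m/q + 4*K1*m^2/q
S^2 = 8*1.0*4*0.4/0.008 + 4*0.1*0.4^2/0.008
S = sqrt(1608.0000)

40.0999 m


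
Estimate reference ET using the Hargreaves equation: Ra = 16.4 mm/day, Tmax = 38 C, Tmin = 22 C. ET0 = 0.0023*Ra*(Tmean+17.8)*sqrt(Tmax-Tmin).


Tmean = (Tmax + Tmin)/2 = (38 + 22)/2 = 30.0
ET0 = 0.0023 * 16.4 * (30.0 + 17.8) * sqrt(38 - 22)
ET0 = 0.0023 * 16.4 * 47.8 * 4.000000

7.2121 mm/day


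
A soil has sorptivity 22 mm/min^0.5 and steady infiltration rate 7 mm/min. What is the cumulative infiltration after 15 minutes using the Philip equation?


F = S*sqrt(t) + A*t
F = 22*sqrt(15) + 7*15
F = 22*3.872983 + 105

190.2056 mm


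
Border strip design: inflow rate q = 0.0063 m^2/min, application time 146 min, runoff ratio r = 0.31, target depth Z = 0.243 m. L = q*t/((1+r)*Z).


L = q*t/((1+r)*Z)
L = 0.0063*146/((1+0.31)*0.243)
L = 0.9198/0.31833

2.8895 m


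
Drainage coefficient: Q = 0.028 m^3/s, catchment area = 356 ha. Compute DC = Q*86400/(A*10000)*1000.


DC = Q * 86400 / (A * 10000) * 1000
DC = 0.028 * 86400 / (356 * 10000) * 1000
DC = 2419200.0000 / 3560000

0.6796 mm/day


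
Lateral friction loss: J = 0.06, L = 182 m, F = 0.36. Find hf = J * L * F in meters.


hf = J * L * F = 0.06 * 182 * 0.36 = 3.9312 m

3.9312 m


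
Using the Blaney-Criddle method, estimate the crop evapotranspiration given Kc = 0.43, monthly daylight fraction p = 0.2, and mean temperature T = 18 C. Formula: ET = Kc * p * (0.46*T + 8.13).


ET = Kc * p * (0.46*T + 8.13)
ET = 0.43 * 0.2 * (0.46*18 + 8.13)
ET = 0.43 * 0.2 * 16.4100

1.4113 mm/day


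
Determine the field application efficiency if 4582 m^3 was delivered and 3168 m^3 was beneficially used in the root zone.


Ea = V_root / V_field * 100 = 3168 / 4582 * 100 = 69.1401%

69.1401 %


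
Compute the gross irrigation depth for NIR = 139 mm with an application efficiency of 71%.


Ea = 71% = 0.71
GID = NIR / Ea = 139 / 0.71 = 195.7746 mm

195.7746 mm


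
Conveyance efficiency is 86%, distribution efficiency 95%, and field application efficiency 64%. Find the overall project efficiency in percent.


Ec = 0.86, Eb = 0.95, Ea = 0.64
E = 0.86 * 0.95 * 0.64 * 100 = 52.2880%

52.2880 %


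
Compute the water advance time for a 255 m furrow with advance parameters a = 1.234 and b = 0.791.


t = (L/a)^(1/b)
t = (255/1.234)^(1/0.791)
t = 206.645057^(1/0.791)

845.2002 min


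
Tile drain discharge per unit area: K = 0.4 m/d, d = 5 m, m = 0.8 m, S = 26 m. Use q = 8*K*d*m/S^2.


q = 8*K*d*m/S^2
q = 8*0.4*5*0.8/26^2
q = 12.8000 / 676

0.0189 m/d


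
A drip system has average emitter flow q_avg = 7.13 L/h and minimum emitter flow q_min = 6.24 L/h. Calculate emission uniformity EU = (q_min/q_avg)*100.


EU = (q_min/q_avg)*100 = (6.24/7.13)*100 = 87.5175%

87.5175 %


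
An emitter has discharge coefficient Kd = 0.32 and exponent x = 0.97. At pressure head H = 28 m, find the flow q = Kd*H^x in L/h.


q = Kd * H^x = 0.32 * 28^0.97 = 0.32 * 25.336306

8.1076 L/h


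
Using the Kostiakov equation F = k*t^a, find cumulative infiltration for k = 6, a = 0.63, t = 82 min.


F = k * t^a = 6 * 82^0.63
F = 6 * 16.058417

96.3505 mm


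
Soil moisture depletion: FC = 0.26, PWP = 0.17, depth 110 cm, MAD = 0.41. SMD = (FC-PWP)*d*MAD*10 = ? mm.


SMD = (FC - PWP) * d * MAD * 10
SMD = (0.26 - 0.17) * 110 * 0.41 * 10
SMD = 0.0900 * 110 * 0.41 * 10

40.5900 mm


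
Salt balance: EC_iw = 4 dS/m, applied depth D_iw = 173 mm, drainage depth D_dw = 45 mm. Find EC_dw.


EC_dw = EC_iw * D_iw / D_dw
EC_dw = 4 * 173 / 45
EC_dw = 692 / 45

15.3778 dS/m


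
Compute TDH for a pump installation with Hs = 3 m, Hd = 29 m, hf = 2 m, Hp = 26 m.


TDH = Hs + Hd + hf + Hp = 3 + 29 + 2 + 26 = 60

60 m


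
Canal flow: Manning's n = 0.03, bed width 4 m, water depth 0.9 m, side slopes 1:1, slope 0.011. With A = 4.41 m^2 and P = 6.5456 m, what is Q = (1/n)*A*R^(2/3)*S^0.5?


R = A/P = 4.41/6.5456 = 0.673735
Q = (1/0.03) * 4.41 * 0.673735^(2/3) * 0.011^0.5

11.8488 m^3/s


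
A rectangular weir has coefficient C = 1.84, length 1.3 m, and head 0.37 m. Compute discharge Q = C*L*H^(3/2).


Q = C * L * H^(3/2) = 1.84 * 1.3 * 0.37^1.5 = 1.84 * 1.3 * 0.225062

0.5383 m^3/s


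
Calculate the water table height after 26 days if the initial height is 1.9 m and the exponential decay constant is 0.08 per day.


m = m0 * exp(-k*t)
m = 1.9 * exp(-0.08 * 26)
m = 1.9 * exp(-2.0800)

0.2374 m


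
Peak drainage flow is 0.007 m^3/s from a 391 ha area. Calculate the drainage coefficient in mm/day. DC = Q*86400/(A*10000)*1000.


DC = Q * 86400 / (A * 10000) * 1000
DC = 0.007 * 86400 / (391 * 10000) * 1000
DC = 604800.0000 / 3910000

0.1547 mm/day


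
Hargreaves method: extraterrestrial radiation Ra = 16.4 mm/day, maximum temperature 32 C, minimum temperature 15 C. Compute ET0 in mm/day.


Tmean = (Tmax + Tmin)/2 = (32 + 15)/2 = 23.5
ET0 = 0.0023 * 16.4 * (23.5 + 17.8) * sqrt(32 - 15)
ET0 = 0.0023 * 16.4 * 41.3 * 4.123106

6.4231 mm/day


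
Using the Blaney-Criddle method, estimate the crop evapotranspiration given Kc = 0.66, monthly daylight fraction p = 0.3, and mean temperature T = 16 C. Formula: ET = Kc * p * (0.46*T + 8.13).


ET = Kc * p * (0.46*T + 8.13)
ET = 0.66 * 0.3 * (0.46*16 + 8.13)
ET = 0.66 * 0.3 * 15.4900

3.0670 mm/day


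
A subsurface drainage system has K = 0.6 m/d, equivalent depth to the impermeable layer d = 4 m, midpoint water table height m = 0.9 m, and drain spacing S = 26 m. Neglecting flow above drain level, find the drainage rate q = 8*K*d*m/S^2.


q = 8*K*d*m/S^2
q = 8*0.6*4*0.9/26^2
q = 17.2800 / 676

0.0256 m/d


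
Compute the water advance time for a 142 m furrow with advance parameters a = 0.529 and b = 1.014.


t = (L/a)^(1/b)
t = (142/0.529)^(1/1.014)
t = 268.431002^(1/1.014)

248.4840 min


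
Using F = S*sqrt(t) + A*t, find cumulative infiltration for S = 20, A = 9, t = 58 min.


F = S*sqrt(t) + A*t
F = 20*sqrt(58) + 9*58
F = 20*7.615773 + 522

674.3155 mm


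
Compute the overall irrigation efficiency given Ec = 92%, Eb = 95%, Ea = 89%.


Ec = 0.92, Eb = 0.95, Ea = 0.89
E = 0.92 * 0.95 * 0.89 * 100 = 77.7860%

77.7860 %


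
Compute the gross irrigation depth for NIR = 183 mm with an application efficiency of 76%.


Ea = 76% = 0.76
GID = NIR / Ea = 183 / 0.76 = 240.7895 mm

240.7895 mm


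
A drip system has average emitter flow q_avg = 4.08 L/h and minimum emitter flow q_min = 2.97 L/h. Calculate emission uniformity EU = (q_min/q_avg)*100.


EU = (q_min/q_avg)*100 = (2.97/4.08)*100 = 72.7941%

72.7941 %


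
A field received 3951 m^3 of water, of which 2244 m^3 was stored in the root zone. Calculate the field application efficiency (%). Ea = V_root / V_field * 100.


Ea = V_root / V_field * 100 = 2244 / 3951 * 100 = 56.7957%

56.7957 %


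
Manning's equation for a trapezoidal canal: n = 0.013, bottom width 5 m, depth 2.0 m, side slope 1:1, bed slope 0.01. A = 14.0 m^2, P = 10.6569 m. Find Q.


R = A/P = 14.0/10.6569 = 1.313703
Q = (1/0.013) * 14.0 * 1.313703^(2/3) * 0.01^0.5

129.1763 m^3/s


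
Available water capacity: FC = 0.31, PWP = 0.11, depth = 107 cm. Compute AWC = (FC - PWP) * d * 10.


AWC = (FC - PWP) * d * 10
AWC = (0.31 - 0.11) * 107 * 10
AWC = 0.2000 * 107 * 10

214.0000 mm


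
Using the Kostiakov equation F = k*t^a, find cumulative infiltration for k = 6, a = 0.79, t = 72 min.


F = k * t^a = 6 * 72^0.79
F = 6 * 29.328690

175.9721 mm


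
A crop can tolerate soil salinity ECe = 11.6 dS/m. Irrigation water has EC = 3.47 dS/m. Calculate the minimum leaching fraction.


LR = ECiw / (5*ECe - ECiw)
LR = 3.47 / (5*11.6 - 3.47)
LR = 3.47 / 54.5300

0.0636


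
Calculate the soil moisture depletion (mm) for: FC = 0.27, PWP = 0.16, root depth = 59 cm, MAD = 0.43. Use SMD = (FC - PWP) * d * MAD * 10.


SMD = (FC - PWP) * d * MAD * 10
SMD = (0.27 - 0.16) * 59 * 0.43 * 10
SMD = 0.1100 * 59 * 0.43 * 10

27.9070 mm


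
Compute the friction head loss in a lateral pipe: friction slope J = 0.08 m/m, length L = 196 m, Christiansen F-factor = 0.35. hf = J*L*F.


hf = J * L * F = 0.08 * 196 * 0.35 = 5.4880 m

5.4880 m


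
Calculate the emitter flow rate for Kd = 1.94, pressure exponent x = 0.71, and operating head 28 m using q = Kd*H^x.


q = Kd * H^x = 1.94 * 28^0.71 = 1.94 * 10.653252

20.6673 L/h


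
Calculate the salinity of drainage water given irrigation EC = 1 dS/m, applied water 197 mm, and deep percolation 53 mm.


EC_dw = EC_iw * D_iw / D_dw
EC_dw = 1 * 197 / 53
EC_dw = 197 / 53

3.7170 dS/m


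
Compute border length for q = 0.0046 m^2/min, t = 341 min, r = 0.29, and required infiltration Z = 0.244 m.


L = q*t/((1+r)*Z)
L = 0.0046*341/((1+0.29)*0.244)
L = 1.5686/0.31476

4.9835 m


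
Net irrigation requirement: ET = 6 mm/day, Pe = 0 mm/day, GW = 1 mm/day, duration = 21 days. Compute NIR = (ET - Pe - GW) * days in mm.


Daily deficit = ET - Pe - GW = 6 - 0 - 1 = 5 mm/day
NIR = 5 * 21 = 105 mm

105.0000 mm


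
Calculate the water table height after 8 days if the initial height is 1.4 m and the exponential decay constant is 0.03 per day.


m = m0 * exp(-k*t)
m = 1.4 * exp(-0.03 * 8)
m = 1.4 * exp(-0.2400)

1.1013 m


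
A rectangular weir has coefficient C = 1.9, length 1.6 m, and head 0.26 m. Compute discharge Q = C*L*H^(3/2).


Q = C * L * H^(3/2) = 1.9 * 1.6 * 0.26^1.5 = 1.9 * 1.6 * 0.132575

0.4030 m^3/s


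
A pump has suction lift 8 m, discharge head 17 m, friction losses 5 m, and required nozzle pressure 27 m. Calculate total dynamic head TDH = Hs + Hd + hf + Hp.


TDH = Hs + Hd + hf + Hp = 8 + 17 + 5 + 27 = 57

57 m


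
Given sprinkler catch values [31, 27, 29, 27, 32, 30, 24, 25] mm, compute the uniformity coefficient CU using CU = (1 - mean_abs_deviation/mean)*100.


mean = 28.125000 mm
MAD = 2.375000 mm
CU = (1 - 2.375000/28.125000)*100

91.5556 %


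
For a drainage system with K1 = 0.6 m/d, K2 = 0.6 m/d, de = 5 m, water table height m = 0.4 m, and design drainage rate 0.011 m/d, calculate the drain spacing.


S^2 = 8*K2*de*m/q + 4*K1*m^2/q
S^2 = 8*0.6*5*0.4/0.011 + 4*0.6*0.4^2/0.011
S = sqrt(907.6364)

30.1270 m


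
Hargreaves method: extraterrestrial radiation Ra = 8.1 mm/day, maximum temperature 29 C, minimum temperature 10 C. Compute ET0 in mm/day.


Tmean = (Tmax + Tmin)/2 = (29 + 10)/2 = 19.5
ET0 = 0.0023 * 8.1 * (19.5 + 17.8) * sqrt(29 - 10)
ET0 = 0.0023 * 8.1 * 37.3 * 4.358899

3.0290 mm/day


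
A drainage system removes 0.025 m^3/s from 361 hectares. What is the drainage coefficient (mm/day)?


DC = Q * 86400 / (A * 10000) * 1000
DC = 0.025 * 86400 / (361 * 10000) * 1000
DC = 2160000.0000 / 3610000

0.5983 mm/day


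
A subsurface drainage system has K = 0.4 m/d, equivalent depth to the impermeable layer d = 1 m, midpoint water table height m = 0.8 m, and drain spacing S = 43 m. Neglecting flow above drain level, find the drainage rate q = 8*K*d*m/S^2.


q = 8*K*d*m/S^2
q = 8*0.4*1*0.8/43^2
q = 2.5600 / 1849

0.0014 m/d


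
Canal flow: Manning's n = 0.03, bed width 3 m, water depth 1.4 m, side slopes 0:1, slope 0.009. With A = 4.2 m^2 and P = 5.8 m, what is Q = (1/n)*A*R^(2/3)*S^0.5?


R = A/P = 4.2/5.8 = 0.724138
Q = (1/0.03) * 4.2 * 0.724138^(2/3) * 0.009^0.5

10.7102 m^3/s


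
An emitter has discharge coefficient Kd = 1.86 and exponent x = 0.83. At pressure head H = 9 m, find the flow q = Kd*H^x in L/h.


q = Kd * H^x = 1.86 * 9^0.83 = 1.86 * 6.194714

11.5222 L/h


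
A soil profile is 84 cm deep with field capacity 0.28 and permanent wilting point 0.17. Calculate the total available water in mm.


AWC = (FC - PWP) * d * 10
AWC = (0.28 - 0.17) * 84 * 10
AWC = 0.1100 * 84 * 10

92.4000 mm


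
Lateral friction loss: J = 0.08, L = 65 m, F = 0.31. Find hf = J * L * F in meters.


hf = J * L * F = 0.08 * 65 * 0.31 = 1.6120 m

1.6120 m


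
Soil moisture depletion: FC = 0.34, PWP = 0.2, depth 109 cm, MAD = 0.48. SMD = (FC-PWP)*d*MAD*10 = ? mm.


SMD = (FC - PWP) * d * MAD * 10
SMD = (0.34 - 0.2) * 109 * 0.48 * 10
SMD = 0.1400 * 109 * 0.48 * 10

73.2480 mm


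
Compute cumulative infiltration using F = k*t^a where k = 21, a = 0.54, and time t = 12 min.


F = k * t^a = 21 * 12^0.54
F = 21 * 3.826114

80.3484 mm


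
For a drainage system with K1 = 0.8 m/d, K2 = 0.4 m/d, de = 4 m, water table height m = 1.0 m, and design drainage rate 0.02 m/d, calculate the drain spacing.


S^2 = 8*K2*de*m/q + 4*K1*m^2/q
S^2 = 8*0.4*4*1.0/0.02 + 4*0.8*1.0^2/0.02
S = sqrt(800.0000)

28.2843 m


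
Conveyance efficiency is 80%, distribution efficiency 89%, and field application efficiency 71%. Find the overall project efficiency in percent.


Ec = 0.8, Eb = 0.89, Ea = 0.71
E = 0.8 * 0.89 * 0.71 * 100 = 50.5520%

50.5520 %


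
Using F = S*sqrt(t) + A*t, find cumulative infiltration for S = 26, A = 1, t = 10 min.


F = S*sqrt(t) + A*t
F = 26*sqrt(10) + 1*10
F = 26*3.162278 + 10

92.2192 mm


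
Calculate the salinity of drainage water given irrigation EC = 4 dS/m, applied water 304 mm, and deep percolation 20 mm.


EC_dw = EC_iw * D_iw / D_dw
EC_dw = 4 * 304 / 20
EC_dw = 1216 / 20

60.8000 dS/m


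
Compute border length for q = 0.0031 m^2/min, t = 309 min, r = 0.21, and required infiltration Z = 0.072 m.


L = q*t/((1+r)*Z)
L = 0.0031*309/((1+0.21)*0.072)
L = 0.9579/0.08712

10.9952 m


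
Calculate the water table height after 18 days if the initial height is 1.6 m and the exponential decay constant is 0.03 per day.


m = m0 * exp(-k*t)
m = 1.6 * exp(-0.03 * 18)
m = 1.6 * exp(-0.5400)

0.9324 m
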